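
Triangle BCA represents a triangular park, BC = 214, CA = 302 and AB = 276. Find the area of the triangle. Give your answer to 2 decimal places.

Semiperimeter s = (302 + 276 + 214)/2 = 396.
Heron's formula: area = √(396·94·120·182) ≈ 28513.

area ≈ 28512.67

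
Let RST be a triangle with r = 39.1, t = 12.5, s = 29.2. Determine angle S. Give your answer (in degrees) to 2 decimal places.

By the law of cosines, cos S = (t² + r² − s²) / (2·t·r) ≈ 0.85158, so ∠S ≈ 31.62°.

31.62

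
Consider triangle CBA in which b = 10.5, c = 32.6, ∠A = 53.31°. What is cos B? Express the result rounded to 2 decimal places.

By the law of cosines, a² = c² + b² − 2·c·b·cos A = 763.97, so a ≈ 27.64.
Law of cosines again: cos B = (a² + c² − b²)/(2·a·c) ≈ 0.95247, so ∠B ≈ 17.74°.

0.95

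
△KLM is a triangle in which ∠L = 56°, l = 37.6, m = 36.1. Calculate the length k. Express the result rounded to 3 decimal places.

42.948

Law of sines: sin M = m·sin L/l ≈ 0.79596.
Since l ≥ m, only the acute value applies: ∠M ≈ 52.75°.
Then ∠K = 180° − ∠L − ∠M ≈ 71.25°.
Law of sines gives k = l·sin K/sin L ≈ 42.948.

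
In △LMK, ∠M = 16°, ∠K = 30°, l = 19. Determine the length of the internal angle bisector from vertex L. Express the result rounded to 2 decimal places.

3.67

The third angle is ∠L = 180° − ∠M − ∠K = 134.00°.
Law of sines: m = l·sin M/sin L ≈ 7.2804.
Law of sines: k = l·sin K/sin L ≈ 13.207.
The bisector from L has length 2·m·k·cos(∠L/2)/(m+k) ≈ 3.6676.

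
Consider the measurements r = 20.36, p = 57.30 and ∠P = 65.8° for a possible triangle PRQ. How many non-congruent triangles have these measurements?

r·sin P = 20.36·sin(65.8°) ≈ 18.57.
Since p ≥ r, exactly one triangle exists.

1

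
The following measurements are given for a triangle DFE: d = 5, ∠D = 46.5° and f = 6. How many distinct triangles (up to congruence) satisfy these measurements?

f·sin D = 6·sin(46.5°) ≈ 4.352.
Since f sin D < d < f (4.352 < 5 < 6), two triangles exist.

2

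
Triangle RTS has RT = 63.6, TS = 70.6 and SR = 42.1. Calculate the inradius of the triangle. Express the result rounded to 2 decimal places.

15.00

Semiperimeter s = (70.6 + 42.1 + 63.6)/2 = 88.15.
Heron's formula: area = √(88.15·17.55·46.05·24.55) ≈ 1322.5.
Inradius = area/s = 1322.5/88.15 ≈ 15.003.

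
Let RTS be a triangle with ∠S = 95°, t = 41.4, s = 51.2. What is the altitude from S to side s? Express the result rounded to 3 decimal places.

Law of sines: sin T = t·sin S/s ≈ 0.80552.
Since s ≥ t, only the acute value applies: ∠T ≈ 53.66°.
Then ∠R = 180° − ∠S − ∠T ≈ 31.34°.
Law of sines gives r = s·sin R/sin S ≈ 26.731.
Area = ½·s·t·sin R ≈ 551.24.
The altitude from S has length 2·area/s ≈ 21.533.

h_S ≈ 21.533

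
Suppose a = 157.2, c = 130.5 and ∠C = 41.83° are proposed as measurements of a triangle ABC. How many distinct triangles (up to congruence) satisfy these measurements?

a·sin C = 157.2·sin(41.83°) ≈ 104.8.
Since a sin C < c < a (104.8 < 130.5 < 157.2), two triangles exist.

2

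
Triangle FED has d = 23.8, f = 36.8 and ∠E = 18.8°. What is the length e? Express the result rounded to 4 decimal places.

16.2004

By the law of cosines, e² = d² + f² − 2·d·f·cos E = 262.45, so e ≈ 16.2.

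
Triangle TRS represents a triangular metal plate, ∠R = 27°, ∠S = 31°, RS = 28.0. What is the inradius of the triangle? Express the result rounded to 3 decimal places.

r ≈ 3.603

The third angle is ∠T = 180° − ∠R − ∠S = 122.00°.
Law of sines: ST = RS·sin R/sin T ≈ 14.989.
Law of sines: TR = RS·sin S/sin T ≈ 17.005.
Area = ½·RS·ST·sin S ≈ 108.08.
Semiperimeter s = (28+14.989+17.005)/2 = 29.997.
Inradius = area/s = 108.08/29.997 ≈ 3.6031.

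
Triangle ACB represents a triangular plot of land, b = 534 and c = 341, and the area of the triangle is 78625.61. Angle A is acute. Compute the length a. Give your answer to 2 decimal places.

From area = ½·c·b·sin A, we get sin A = 2·area/(c·b) ≈ 0.86357.
Taking the acute solution, ∠A ≈ 59.72°.
Law of cosines then gives a ≈ 466.69.

466.69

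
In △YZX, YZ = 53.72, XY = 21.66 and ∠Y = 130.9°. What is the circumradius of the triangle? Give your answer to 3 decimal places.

46.204

By the law of cosines, ZX² = XY² + YZ² − 2·XY·YZ·cos Y = 4878.7, so ZX ≈ 69.848.
Area = ½·XY·YZ·sin Y ≈ 439.75.
Circumradius = ZX/(2 sin Y) ≈ 46.204.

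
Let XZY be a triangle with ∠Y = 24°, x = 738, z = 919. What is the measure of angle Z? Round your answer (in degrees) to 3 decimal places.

∠Z ≈ 105.199°

By the law of cosines, y² = x² + z² − 2·x·z·cos Y = 1.5003e+05, so y ≈ 387.34.
Law of cosines again: cos Z = (y² + x² − z²)/(2·y·x) ≈ -0.26217, so ∠Z ≈ 105.20°.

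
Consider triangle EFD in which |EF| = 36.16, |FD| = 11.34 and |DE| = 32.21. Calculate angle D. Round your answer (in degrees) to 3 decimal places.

By the law of cosines, cos D = (|FD|² + |DE|² − |EF|²) / (2·|FD|·|DE|) ≈ -0.19365, so ∠D ≈ 101.17°.

101.166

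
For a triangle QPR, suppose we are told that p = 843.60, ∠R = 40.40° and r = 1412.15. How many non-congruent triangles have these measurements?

p·sin R = 843.60·sin(40.40°) ≈ 546.8.
Since r ≥ p, exactly one triangle exists.

1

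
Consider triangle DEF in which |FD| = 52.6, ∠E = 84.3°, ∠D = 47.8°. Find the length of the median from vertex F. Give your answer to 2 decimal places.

m_F ≈ 42.02

The third angle is ∠F = 180° − ∠D − ∠E = 47.90°.
Law of sines: |EF| = |FD|·sin D/sin E ≈ 39.16.
Law of sines: |DE| = |FD|·sin F/sin E ≈ 39.222.
Median from F: ½√(2·|EF|² + 2·|FD|² − |DE|²) ≈ 42.018.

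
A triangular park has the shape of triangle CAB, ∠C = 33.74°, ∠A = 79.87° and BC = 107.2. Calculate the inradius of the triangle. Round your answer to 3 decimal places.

r ≈ 22.213

The third angle is ∠B = 180° − ∠C − ∠A = 66.39°.
Law of sines: AB = BC·sin C/sin A ≈ 60.484.
Law of sines: CA = BC·sin B/sin A ≈ 99.782.
Area = ½·BC·AB·sin B ≈ 2970.6.
Semiperimeter s = (60.484+107.2+99.782)/2 = 133.73.
Inradius = area/s = 2970.6/133.73 ≈ 22.213.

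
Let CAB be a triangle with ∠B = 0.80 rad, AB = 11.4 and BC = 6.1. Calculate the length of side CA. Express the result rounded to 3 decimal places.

8.383

By the law of cosines, CA² = AB² + BC² − 2·AB·BC·cos B = 70.272, so CA ≈ 8.3828.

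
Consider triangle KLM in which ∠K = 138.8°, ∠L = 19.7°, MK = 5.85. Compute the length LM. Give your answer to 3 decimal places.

11.431

The third angle is ∠M = 180° − ∠K − ∠L = 21.50°.
Law of sines: LM = MK·sin K/sin L ≈ 11.431.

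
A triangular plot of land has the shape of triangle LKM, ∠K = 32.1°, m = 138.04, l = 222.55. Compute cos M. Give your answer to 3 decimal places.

cos M ≈ 0.821

By the law of cosines, k² = m² + l² − 2·m·l·cos K = 16535, so k ≈ 128.59.
Law of cosines again: cos M = (l² + k² − m²)/(2·l·k) ≈ 0.82133, so ∠M ≈ 34.78°.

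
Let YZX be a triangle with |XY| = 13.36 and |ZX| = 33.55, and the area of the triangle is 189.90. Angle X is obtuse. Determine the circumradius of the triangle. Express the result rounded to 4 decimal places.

R ≈ 24.8968

From area = ½·|ZX|·|XY|·sin X, we get sin X = 2·area/(|ZX|·|XY|) ≈ 0.84734.
Taking the obtuse solution, ∠X ≈ 122.08°.
Law of cosines then gives |YZ| ≈ 42.192.
Circumradius = |YZ|/(2 sin X) ≈ 24.897.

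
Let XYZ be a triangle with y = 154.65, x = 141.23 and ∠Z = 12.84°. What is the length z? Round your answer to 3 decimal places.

By the law of cosines, z² = x² + y² − 2·x·y·cos Z = 1272.4, so z ≈ 35.671.

35.671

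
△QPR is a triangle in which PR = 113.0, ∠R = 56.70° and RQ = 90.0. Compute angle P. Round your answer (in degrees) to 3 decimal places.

49.791

By the law of cosines, QP² = PR² + RQ² − 2·PR·RQ·cos R = 9701.9, so QP ≈ 98.498.
Law of cosines again: cos P = (QP² + PR² − RQ²)/(2·QP·PR) ≈ 0.64558, so ∠P ≈ 49.79°.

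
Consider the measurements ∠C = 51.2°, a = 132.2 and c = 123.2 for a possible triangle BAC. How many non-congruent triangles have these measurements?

a·sin C = 132.2·sin(51.2°) ≈ 103.
Since a sin C < c < a (103 < 123.2 < 132.2), two triangles exist.

2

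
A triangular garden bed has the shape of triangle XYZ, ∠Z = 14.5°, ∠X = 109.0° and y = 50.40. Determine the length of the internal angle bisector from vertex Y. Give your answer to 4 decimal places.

The third angle is ∠Y = 180° − ∠Z − ∠X = 56.50°.
Law of sines: x = y·sin X/sin Y ≈ 57.147.
Law of sines: z = y·sin Z/sin Y ≈ 15.133.
The bisector from Y has length 2·z·x·cos(∠Y/2)/(z+x) ≈ 21.079.

t_Y ≈ 21.0791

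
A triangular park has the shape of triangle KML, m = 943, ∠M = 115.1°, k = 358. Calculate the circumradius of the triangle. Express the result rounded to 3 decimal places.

520.667

Law of sines: sin K = k·sin M/m ≈ 0.34379.
Since m ≥ k, only the acute value applies: ∠K ≈ 20.11°.
Then ∠L = 180° − ∠M − ∠K ≈ 44.79°.
Law of sines gives l = m·sin L/sin M ≈ 733.66.
Circumradius = m/(2 sin M) ≈ 520.67.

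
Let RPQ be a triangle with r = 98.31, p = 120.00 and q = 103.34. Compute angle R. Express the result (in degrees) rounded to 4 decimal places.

By the law of cosines, cos R = (p² + q² − r²) / (2·p·q) ≈ 0.62150, so ∠R ≈ 51.57°.

∠R ≈ 51.5739°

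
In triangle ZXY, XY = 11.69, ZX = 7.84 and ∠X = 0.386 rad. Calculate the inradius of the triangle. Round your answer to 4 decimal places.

1.3885

By the law of cosines, YZ² = ZX² + XY² − 2·ZX·XY·cos X = 28.309, so YZ ≈ 5.3206.
Area = ½·ZX·XY·sin X ≈ 17.252.
Semiperimeter s = (11.69+5.3206+7.84)/2 = 12.425.
Inradius = area/s = 17.252/12.425 ≈ 1.3885.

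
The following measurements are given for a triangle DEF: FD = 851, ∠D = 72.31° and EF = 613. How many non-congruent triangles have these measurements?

FD·sin D = 851·sin(72.31°) ≈ 810.8.
Since EF = 613 < 810.8 = FD sin D, no triangle exists.

0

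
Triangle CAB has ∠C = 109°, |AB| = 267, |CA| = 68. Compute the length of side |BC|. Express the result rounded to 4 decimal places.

Law of sines: sin B = |CA|·sin C/|AB| ≈ 0.24081.
Since |AB| ≥ |CA|, only the acute value applies: ∠B ≈ 13.93°.
Then ∠A = 180° − ∠C − ∠B ≈ 57.07°.
Law of sines gives |BC| = |AB|·sin A/sin C ≈ 237.

237.0044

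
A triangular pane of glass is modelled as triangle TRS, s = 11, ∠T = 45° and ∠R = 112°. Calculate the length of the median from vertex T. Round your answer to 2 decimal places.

m_T ≈ 17.38

The third angle is ∠S = 180° − ∠T − ∠R = 23.00°.
Law of sines: t = s·sin T/sin S ≈ 19.907.
Law of sines: r = s·sin R/sin S ≈ 26.102.
Median from T: ½√(2·r² + 2·s² − t²) ≈ 17.381.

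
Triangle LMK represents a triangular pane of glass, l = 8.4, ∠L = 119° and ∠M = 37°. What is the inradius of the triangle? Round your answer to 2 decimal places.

1.09

The third angle is ∠K = 180° − ∠L − ∠M = 24.00°.
Law of sines: m = l·sin M/sin L ≈ 5.7799.
Law of sines: k = l·sin K/sin L ≈ 3.9064.
Area = ½·l·m·sin K ≈ 9.8738.
Semiperimeter s = (8.4+5.7799+3.9064)/2 = 9.0432.
Inradius = area/s = 9.8738/9.0432 ≈ 1.0919.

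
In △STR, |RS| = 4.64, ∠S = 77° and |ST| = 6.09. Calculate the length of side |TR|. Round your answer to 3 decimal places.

By the law of cosines, |TR|² = |RS|² + |ST|² − 2·|RS|·|ST|·cos S = 45.905, so |TR| ≈ 6.7753.

6.775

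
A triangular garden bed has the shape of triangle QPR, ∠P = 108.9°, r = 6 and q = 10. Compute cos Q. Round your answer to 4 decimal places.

0.6987

By the law of cosines, p² = r² + q² − 2·r·q·cos P = 174.87, so p ≈ 13.224.
Law of cosines again: cos Q = (p² + r² − q²)/(2·p·r) ≈ 0.69868, so ∠Q ≈ 45.68°.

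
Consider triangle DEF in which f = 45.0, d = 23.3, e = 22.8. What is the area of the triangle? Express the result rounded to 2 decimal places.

112.61

Semiperimeter s = (23.3 + 22.8 + 45)/2 = 45.55.
Heron's formula: area = √(45.55·22.25·22.75·0.55) ≈ 112.61.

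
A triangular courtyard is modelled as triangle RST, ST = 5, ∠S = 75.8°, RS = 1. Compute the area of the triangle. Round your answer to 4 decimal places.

Area = ½·RS·ST·sin S ≈ 2.4236.

area ≈ 2.4236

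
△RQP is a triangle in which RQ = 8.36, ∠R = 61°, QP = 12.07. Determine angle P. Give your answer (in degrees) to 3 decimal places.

37.285

Law of sines: sin P = RQ·sin R/QP ≈ 0.60578.
Since QP ≥ RQ, only the acute value applies: ∠P ≈ 37.29°.
Then ∠Q = 180° − ∠R − ∠P ≈ 81.71°.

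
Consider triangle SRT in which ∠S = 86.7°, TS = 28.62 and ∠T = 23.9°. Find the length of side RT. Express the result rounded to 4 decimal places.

The third angle is ∠R = 180° − ∠T − ∠S = 69.40°.
Law of sines: RT = TS·sin S/sin R ≈ 30.524.

30.5243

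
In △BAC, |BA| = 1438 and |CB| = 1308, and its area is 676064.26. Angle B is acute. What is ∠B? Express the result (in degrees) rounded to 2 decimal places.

From area = ½·|CB|·|BA|·sin B, we get sin B = 2·area/(|CB|·|BA|) ≈ 0.71887.
Taking the acute solution, ∠B ≈ 45.96°.

45.96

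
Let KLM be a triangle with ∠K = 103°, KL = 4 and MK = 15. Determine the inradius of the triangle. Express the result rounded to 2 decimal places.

r ≈ 1.65

By the law of cosines, LM² = MK² + KL² − 2·MK·KL·cos K = 267.99, so LM ≈ 16.371.
Area = ½·MK·KL·sin K ≈ 29.231.
Semiperimeter s = (16.371+15+4)/2 = 17.685.
Inradius = area/s = 29.231/17.685 ≈ 1.6529.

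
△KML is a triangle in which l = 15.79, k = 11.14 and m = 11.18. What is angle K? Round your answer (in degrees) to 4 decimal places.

∠K ≈ 44.8707°

By the law of cosines, cos K = (m² + l² − k²) / (2·m·l) ≈ 0.70870, so ∠K ≈ 44.87°.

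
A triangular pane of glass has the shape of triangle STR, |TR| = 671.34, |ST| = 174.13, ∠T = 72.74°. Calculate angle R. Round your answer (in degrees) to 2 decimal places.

15.02

By the law of cosines, |RS|² = |ST|² + |TR|² − 2·|ST|·|TR|·cos T = 4.1165e+05, so |RS| ≈ 641.6.
Law of cosines again: cos R = (|TR|² + |RS|² − |ST|²)/(2·|TR|·|RS|) ≈ 0.96583, so ∠R ≈ 15.02°.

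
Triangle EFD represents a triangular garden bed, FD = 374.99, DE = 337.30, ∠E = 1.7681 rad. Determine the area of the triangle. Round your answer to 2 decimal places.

area ≈ 18285.28

Law of sines: sin F = DE·sin E/FD ≈ 0.88204.
Since FD ≥ DE, only the acute value applies: ∠F ≈ 1.0802 rad.
Then ∠D = π − ∠E − ∠F ≈ 0.2933 rad.
Law of sines gives EF = FD·sin D/sin E ≈ 110.57.
Area = ½·FD·DE·sin D ≈ 18285.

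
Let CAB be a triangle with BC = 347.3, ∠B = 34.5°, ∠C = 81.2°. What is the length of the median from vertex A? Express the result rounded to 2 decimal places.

m_A ≈ 257.32

The third angle is ∠A = 180° − ∠B − ∠C = 64.30°.
Law of sines: AB = BC·sin C/sin A ≈ 380.89.
Law of sines: CA = BC·sin B/sin A ≈ 218.31.
Median from A: ½√(2·CA² + 2·AB² − BC²) ≈ 257.32.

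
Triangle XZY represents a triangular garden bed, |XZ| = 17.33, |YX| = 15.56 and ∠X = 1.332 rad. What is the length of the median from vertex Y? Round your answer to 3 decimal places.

By the law of cosines, |ZY|² = |YX|² + |XZ|² − 2·|YX|·|XZ|·cos X = 414.88, so |ZY| ≈ 20.369.
Median from Y: ½√(2·|ZY|² + 2·|YX|² − |XZ|²) ≈ 15.919.

15.919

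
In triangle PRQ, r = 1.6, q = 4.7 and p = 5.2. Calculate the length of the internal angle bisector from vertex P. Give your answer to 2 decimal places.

1.55

By the law of cosines, cos P = (r² + q² − p²) / (2·r·q) ≈ -0.15891, so ∠P ≈ 99.14°.
The bisector from P has length 2·r·q·cos(∠P/2)/(r+q) ≈ 1.5482.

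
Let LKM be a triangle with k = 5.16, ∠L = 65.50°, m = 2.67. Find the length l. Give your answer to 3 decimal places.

By the law of cosines, l² = k² + m² − 2·k·m·cos L = 22.328, so l ≈ 4.7252.

4.725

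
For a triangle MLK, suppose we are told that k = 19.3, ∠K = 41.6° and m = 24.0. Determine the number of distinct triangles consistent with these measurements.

2

m·sin K = 24.0·sin(41.6°) ≈ 15.93.
Since m sin K < k < m (15.93 < 19.3 < 24.0), two triangles exist.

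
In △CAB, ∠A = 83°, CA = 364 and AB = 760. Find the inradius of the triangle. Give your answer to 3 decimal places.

142.589

By the law of cosines, BC² = CA² + AB² − 2·CA·AB·cos A = 6.4267e+05, so BC ≈ 801.67.
Area = ½·CA·AB·sin A ≈ 1.3729e+05.
Semiperimeter s = (760+801.67+364)/2 = 962.83.
Inradius = area/s = 1.3729e+05/962.83 ≈ 142.59.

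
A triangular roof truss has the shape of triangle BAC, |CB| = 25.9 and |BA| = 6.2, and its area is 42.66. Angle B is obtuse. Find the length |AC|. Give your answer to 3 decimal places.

From area = ½·|CB|·|BA|·sin B, we get sin B = 2·area/(|CB|·|BA|) ≈ 0.53132.
Taking the obtuse solution, ∠B ≈ 147.91°.
Law of cosines then gives |AC| ≈ 31.326.

31.326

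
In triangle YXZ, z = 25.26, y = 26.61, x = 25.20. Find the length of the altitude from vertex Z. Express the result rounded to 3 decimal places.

Semiperimeter s = (26.61 + 25.2 + 25.26)/2 = 38.535.
Heron's formula: area = √(38.535·11.925·13.335·13.275) ≈ 285.21.
The altitude from Z has length 2·area/z ≈ 22.582.

22.582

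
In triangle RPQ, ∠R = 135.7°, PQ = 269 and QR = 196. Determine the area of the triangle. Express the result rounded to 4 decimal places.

6248.2551

Law of sines: sin P = QR·sin R/PQ ≈ 0.50888.
Since PQ ≥ QR, only the acute value applies: ∠P ≈ 30.59°.
Then ∠Q = 180° − ∠R − ∠P ≈ 13.71°.
Law of sines gives RP = PQ·sin Q/sin R ≈ 91.289.
Area = ½·PQ·QR·sin Q ≈ 6248.3.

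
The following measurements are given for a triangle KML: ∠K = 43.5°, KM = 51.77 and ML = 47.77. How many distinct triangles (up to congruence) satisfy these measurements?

KM·sin K = 51.77·sin(43.5°) ≈ 35.64.
Since KM sin K < ML < KM (35.64 < 47.77 < 51.77), two triangles exist.

2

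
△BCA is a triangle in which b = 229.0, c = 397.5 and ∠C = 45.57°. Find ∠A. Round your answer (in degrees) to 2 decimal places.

Law of sines: sin B = b·sin C/c ≈ 0.41140.
Since c ≥ b, only the acute value applies: ∠B ≈ 24.29°.
Then ∠A = 180° − ∠C − ∠B ≈ 110.14°.

∠A ≈ 110.14°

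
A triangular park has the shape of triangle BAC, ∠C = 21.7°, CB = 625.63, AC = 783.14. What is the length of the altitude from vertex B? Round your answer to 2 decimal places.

By the law of cosines, BA² = AC² + CB² − 2·AC·CB·cos C = 94253, so BA ≈ 307.01.
Area = ½·AC·CB·sin C ≈ 90580.
The altitude from B has length 2·area/AC ≈ 231.32.

h_B ≈ 231.32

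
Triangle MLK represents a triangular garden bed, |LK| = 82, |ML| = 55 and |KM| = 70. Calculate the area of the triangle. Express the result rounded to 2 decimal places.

Semiperimeter s = (82 + 70 + 55)/2 = 103.5.
Heron's formula: area = √(103.5·21.5·33.5·48.5) ≈ 1901.4.

area ≈ 1901.44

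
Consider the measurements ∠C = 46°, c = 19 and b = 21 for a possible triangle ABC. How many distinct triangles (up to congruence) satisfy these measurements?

2

b·sin C = 21·sin(46°) ≈ 15.11.
Since b sin C < c < b (15.11 < 19 < 21), two triangles exist.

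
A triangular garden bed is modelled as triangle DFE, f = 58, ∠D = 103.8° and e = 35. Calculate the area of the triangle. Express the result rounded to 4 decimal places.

Area = ½·f·e·sin D ≈ 985.7.

area ≈ 985.7013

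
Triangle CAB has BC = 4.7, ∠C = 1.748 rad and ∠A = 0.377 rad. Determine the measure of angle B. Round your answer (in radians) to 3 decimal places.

The third angle is ∠B = π − ∠C − ∠A = 1.017 rad.

1.017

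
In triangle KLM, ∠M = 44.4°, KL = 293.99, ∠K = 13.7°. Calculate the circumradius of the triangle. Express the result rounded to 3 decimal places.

The third angle is ∠L = 180° − ∠M − ∠K = 121.90°.
Law of sines: LM = KL·sin K/sin M ≈ 99.516.
Law of sines: MK = KL·sin L/sin M ≈ 356.73.
Circumradius = KL/(2 sin M) ≈ 210.09.

210.094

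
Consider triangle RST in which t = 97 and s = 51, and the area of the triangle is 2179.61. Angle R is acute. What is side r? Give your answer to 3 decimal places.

85.629

From area = ½·s·t·sin R, we get sin R = 2·area/(s·t) ≈ 0.88118.
Taking the acute solution, ∠R ≈ 61.79°.
Law of cosines then gives r ≈ 85.629.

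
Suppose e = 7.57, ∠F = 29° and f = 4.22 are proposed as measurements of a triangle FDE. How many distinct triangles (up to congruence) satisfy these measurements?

e·sin F = 7.57·sin(29°) ≈ 3.67.
Since e sin F < f < e (3.67 < 4.22 < 7.57), two triangles exist.

2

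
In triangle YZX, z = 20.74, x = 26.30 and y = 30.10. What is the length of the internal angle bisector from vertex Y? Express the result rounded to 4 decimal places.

17.9478

By the law of cosines, cos Y = (z² + x² − y²) / (2·z·x) ≈ 0.19784, so ∠Y ≈ 1.3716 rad.
The bisector from Y has length 2·z·x·cos(∠Y/2)/(z+x) ≈ 17.948.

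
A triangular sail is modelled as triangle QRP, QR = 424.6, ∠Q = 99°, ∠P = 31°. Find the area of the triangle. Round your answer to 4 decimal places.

132423.3412

The third angle is ∠R = 180° − ∠P − ∠Q = 50.00°.
Law of sines: RP = QR·sin Q/sin P ≈ 814.26.
Law of sines: PQ = QR·sin R/sin P ≈ 631.53.
Area = ½·QR·RP·sin R ≈ 1.3242e+05.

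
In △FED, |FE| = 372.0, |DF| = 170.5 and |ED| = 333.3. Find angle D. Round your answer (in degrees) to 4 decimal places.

89.1051

By the law of cosines, cos D = (|ED|² + |DF|² − |FE|²) / (2·|ED|·|DF|) ≈ 0.01562, so ∠D ≈ 89.11°.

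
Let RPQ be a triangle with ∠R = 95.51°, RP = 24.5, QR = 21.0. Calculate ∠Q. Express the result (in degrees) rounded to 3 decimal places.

By the law of cosines, PQ² = QR² + RP² − 2·QR·RP·cos R = 1140.1, so PQ ≈ 33.765.
Law of cosines again: cos Q = (PQ² + QR² − RP²)/(2·PQ·QR) ≈ 0.69162, so ∠Q ≈ 46.24°.

46.241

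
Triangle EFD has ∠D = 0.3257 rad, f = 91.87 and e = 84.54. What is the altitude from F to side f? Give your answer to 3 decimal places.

By the law of cosines, d² = e² + f² − 2·e·f·cos D = 870.37, so d ≈ 29.502.
Area = ½·e·f·sin D ≈ 1242.6.
The altitude from F has length 2·area/f ≈ 27.05.

h_F ≈ 27.050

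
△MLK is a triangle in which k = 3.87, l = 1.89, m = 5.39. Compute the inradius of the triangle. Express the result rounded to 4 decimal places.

0.4566

Semiperimeter s = (5.39 + 1.89 + 3.87)/2 = 5.575.
Heron's formula: area = √(5.575·0.185·3.685·1.705) ≈ 2.5456.
Inradius = area/s = 2.5456/5.575 ≈ 0.45661.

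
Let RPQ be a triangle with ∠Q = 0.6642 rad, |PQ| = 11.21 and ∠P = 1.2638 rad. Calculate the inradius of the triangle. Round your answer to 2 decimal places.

r ≈ 2.63

The third angle is ∠R = π − ∠P − ∠Q = 1.2136 rad.
Law of sines: |QR| = |PQ|·sin P/sin R ≈ 11.406.
Law of sines: |RP| = |PQ|·sin Q/sin R ≈ 7.3757.
Area = ½·|PQ|·|QR|·sin Q ≈ 39.408.
Semiperimeter s = (11.21+11.406+7.3757)/2 = 14.996.
Inradius = area/s = 39.408/14.996 ≈ 2.6279.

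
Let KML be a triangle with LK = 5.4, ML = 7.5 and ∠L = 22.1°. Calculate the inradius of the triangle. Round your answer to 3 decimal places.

By the law of cosines, KM² = ML² + LK² − 2·ML·LK·cos L = 10.361, so KM ≈ 3.2189.
Area = ½·ML·LK·sin L ≈ 7.6185.
Semiperimeter s = (7.5+5.4+3.2189)/2 = 8.0594.
Inradius = area/s = 7.6185/8.0594 ≈ 0.94529.

0.945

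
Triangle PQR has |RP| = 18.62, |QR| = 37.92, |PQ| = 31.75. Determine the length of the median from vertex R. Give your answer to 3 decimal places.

m_R ≈ 25.304

Median from R: ½√(2·|QR|² + 2·|RP|² − |PQ|²) ≈ 25.304.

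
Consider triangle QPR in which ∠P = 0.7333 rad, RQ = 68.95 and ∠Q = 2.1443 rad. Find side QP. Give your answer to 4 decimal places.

The third angle is ∠R = π − ∠Q − ∠P = 0.2640 rad.
Law of sines: QP = RQ·sin R/sin P ≈ 26.88.

26.8802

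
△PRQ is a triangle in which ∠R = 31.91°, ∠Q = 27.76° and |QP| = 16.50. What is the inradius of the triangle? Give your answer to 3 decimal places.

The third angle is ∠P = 180° − ∠R − ∠Q = 120.33°.
Law of sines: |RQ| = |QP|·sin P/sin R ≈ 26.943.
Law of sines: |PR| = |QP|·sin Q/sin R ≈ 14.539.
Area = ½·|QP|·|RQ|·sin Q ≈ 103.53.
Semiperimeter s = (26.943+16.5+14.539)/2 = 28.991.
Inradius = area/s = 103.53/28.991 ≈ 3.5711.

r ≈ 3.571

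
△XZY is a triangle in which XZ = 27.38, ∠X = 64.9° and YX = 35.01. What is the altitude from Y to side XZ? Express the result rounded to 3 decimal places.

By the law of cosines, ZY² = YX² + XZ² − 2·YX·XZ·cos X = 1162.1, so ZY ≈ 34.09.
Area = ½·YX·XZ·sin X ≈ 434.03.
The altitude from Y has length 2·area/XZ ≈ 31.704.

31.704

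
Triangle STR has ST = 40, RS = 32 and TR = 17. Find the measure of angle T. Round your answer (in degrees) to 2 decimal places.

By the law of cosines, cos T = (ST² + TR² − RS²) / (2·ST·TR) ≈ 0.63603, so ∠T ≈ 50.50°.

∠T ≈ 50.50°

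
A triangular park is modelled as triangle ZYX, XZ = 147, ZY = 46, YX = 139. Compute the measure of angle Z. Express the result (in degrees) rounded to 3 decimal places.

∠Z ≈ 70.995°

By the law of cosines, cos Z = (XZ² + ZY² − YX²) / (2·XZ·ZY) ≈ 0.32564, so ∠Z ≈ 71.00°.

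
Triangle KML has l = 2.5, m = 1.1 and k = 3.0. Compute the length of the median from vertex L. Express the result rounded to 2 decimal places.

Median from L: ½√(2·k² + 2·m² − l²) ≈ 1.8822.

m_L ≈ 1.88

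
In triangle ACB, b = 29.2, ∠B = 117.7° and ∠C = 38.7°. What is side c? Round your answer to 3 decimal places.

20.620

The third angle is ∠A = 180° − ∠C − ∠B = 23.60°.
Law of sines: c = b·sin C/sin B ≈ 20.62.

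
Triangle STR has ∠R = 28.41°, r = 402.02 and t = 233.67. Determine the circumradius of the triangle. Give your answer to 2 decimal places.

Law of sines: sin T = t·sin R/r ≈ 0.27654.
Since r ≥ t, only the acute value applies: ∠T ≈ 16.05°.
Then ∠S = 180° − ∠R − ∠T ≈ 135.54°.
Law of sines gives s = r·sin S/sin R ≈ 591.87.
Circumradius = r/(2 sin R) ≈ 422.49.

422.49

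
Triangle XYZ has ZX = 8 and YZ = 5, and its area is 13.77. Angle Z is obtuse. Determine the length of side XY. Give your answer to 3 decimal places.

12.125

From area = ½·YZ·ZX·sin Z, we get sin Z = 2·area/(YZ·ZX) ≈ 0.68850.
Taking the obtuse solution, ∠Z ≈ 136.49°.
Law of cosines then gives XY ≈ 12.125.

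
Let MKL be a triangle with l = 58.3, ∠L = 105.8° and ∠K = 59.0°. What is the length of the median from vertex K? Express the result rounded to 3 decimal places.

33.931

The third angle is ∠M = 180° − ∠K − ∠L = 15.20°.
Law of sines: m = l·sin M/sin L ≈ 15.886.
Law of sines: k = l·sin K/sin L ≈ 51.935.
Median from K: ½√(2·l² + 2·m² − k²) ≈ 33.931.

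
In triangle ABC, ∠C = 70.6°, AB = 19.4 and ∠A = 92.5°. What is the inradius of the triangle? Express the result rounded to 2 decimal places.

r ≈ 2.52

The third angle is ∠B = 180° − ∠C − ∠A = 16.90°.
Law of sines: BC = AB·sin A/sin C ≈ 20.548.
Law of sines: CA = AB·sin B/sin C ≈ 5.9791.
Area = ½·AB·BC·sin B ≈ 57.942.
Semiperimeter s = (20.548+5.9791+19.4)/2 = 22.964.
Inradius = area/s = 57.942/22.964 ≈ 2.5232.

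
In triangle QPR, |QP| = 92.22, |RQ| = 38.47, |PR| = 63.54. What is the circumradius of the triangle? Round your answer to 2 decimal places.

58.25

By the law of cosines, cos Q = (|RQ|² + |QP|² − |PR|²) / (2·|RQ|·|QP|) ≈ 0.83817, so ∠Q ≈ 33.05°.
Circumradius = |PR|/(2 sin Q) ≈ 58.249.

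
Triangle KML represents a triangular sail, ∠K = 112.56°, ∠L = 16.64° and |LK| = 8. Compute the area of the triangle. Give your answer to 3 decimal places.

area ≈ 10.920

The third angle is ∠M = 180° − ∠L − ∠K = 50.80°.
Law of sines: |ML| = |LK|·sin K/sin M ≈ 9.5334.
Law of sines: |KM| = |LK|·sin L/sin M ≈ 2.9562.
Area = ½·|LK|·|ML|·sin L ≈ 10.92.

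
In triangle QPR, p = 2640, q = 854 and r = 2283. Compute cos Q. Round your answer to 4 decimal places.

cos Q ≈ 0.9501

By the law of cosines, cos Q = (p² + r² − q²) / (2·p·r) ≈ 0.95007, so ∠Q ≈ 18.18°.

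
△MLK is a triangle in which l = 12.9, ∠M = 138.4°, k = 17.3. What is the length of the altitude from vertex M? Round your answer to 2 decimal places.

h_M ≈ 5.24

By the law of cosines, m² = l² + k² − 2·l·k·cos M = 799.47, so m ≈ 28.275.
Area = ½·l·k·sin M ≈ 74.084.
The altitude from M has length 2·area/m ≈ 5.2403.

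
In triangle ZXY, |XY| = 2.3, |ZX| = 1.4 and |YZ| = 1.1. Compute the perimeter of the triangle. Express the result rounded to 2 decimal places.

perimeter ≈ 4.80

Perimeter = 2.3 + 1.1 + 1.4 = 4.8.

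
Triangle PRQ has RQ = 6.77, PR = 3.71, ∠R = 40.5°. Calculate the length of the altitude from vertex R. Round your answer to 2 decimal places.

h_R ≈ 3.53

By the law of cosines, QP² = PR² + RQ² − 2·PR·RQ·cos R = 21.399, so QP ≈ 4.6259.
Area = ½·PR·RQ·sin R ≈ 8.156.
The altitude from R has length 2·area/QP ≈ 3.5262.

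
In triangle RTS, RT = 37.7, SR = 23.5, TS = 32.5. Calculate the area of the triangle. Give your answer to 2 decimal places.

area ≈ 379.00

Semiperimeter s = (32.5 + 23.5 + 37.7)/2 = 46.85.
Heron's formula: area = √(46.85·14.35·23.35·9.15) ≈ 379.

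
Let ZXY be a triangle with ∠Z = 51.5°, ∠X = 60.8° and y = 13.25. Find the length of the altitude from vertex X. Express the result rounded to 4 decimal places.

The third angle is ∠Y = 180° − ∠Z − ∠X = 67.70°.
Law of sines: z = y·sin Z/sin Y ≈ 11.208.
Law of sines: x = y·sin X/sin Y ≈ 12.501.
Area = ½·y·z·sin X ≈ 64.816.
The altitude from X has length 2·area/x ≈ 10.37.

10.3696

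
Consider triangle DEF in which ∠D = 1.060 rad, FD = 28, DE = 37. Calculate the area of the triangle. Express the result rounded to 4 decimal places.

451.8801

Area = ½·FD·DE·sin D ≈ 451.88.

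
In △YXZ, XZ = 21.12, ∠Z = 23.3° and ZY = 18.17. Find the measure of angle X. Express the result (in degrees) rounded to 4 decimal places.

∠X ≈ 58.3404°

By the law of cosines, YX² = XZ² + ZY² − 2·XZ·ZY·cos Z = 71.295, so YX ≈ 8.4436.
Law of cosines again: cos X = (YX² + XZ² − ZY²)/(2·YX·XZ) ≈ 0.52487, so ∠X ≈ 58.34°.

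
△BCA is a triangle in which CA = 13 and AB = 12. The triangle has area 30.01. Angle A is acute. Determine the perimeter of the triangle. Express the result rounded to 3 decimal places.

30.002

From area = ½·CA·AB·sin A, we get sin A = 2·area/(CA·AB) ≈ 0.38474.
Taking the acute solution, ∠A ≈ 22.63°.
Law of cosines then gives BC ≈ 5.0017.
Perimeter = 13 + 12 + 5.0017 = 30.002.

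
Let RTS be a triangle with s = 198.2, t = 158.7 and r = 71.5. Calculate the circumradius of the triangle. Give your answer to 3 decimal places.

By the law of cosines, cos R = (t² + s² − r²) / (2·t·s) ≈ 0.94354, so ∠R ≈ 19.35°.
Circumradius = r/(2 sin R) ≈ 107.92.

107.919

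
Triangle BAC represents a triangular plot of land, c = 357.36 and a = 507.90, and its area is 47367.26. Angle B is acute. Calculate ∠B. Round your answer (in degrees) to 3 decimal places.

∠B ≈ 31.463°

From area = ½·a·c·sin B, we get sin B = 2·area/(a·c) ≈ 0.52194.
Taking the acute solution, ∠B ≈ 31.46°.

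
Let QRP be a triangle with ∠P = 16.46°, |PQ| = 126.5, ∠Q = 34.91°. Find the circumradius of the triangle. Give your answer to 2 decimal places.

The third angle is ∠R = 180° − ∠P − ∠Q = 128.63°.
Law of sines: |RP| = |PQ|·sin Q/sin R ≈ 92.672.
Law of sines: |QR| = |PQ|·sin P/sin R ≈ 45.883.
Circumradius = |PQ|/(2 sin R) ≈ 80.966.

80.97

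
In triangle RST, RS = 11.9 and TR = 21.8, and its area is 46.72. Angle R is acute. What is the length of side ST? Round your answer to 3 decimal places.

From area = ½·TR·RS·sin R, we get sin R = 2·area/(TR·RS) ≈ 0.36019.
Taking the acute solution, ∠R ≈ 21.11°.
Law of cosines then gives ST ≈ 11.525.

11.525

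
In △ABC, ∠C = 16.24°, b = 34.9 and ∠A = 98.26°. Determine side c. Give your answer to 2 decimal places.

10.73

The third angle is ∠B = 180° − ∠C − ∠A = 65.50°.
Law of sines: c = b·sin C/sin B ≈ 10.726.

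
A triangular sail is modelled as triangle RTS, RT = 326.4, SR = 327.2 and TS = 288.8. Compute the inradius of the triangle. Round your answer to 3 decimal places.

Semiperimeter s = (288.8 + 327.2 + 326.4)/2 = 471.2.
Heron's formula: area = √(471.2·182.4·144·144.8) ≈ 42333.
Inradius = area/s = 42333/471.2 ≈ 89.841.

89.841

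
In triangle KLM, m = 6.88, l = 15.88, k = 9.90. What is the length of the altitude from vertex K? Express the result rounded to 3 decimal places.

Semiperimeter s = (9.9 + 15.88 + 6.88)/2 = 16.33.
Heron's formula: area = √(16.33·6.43·0.45·9.45) ≈ 21.131.
The altitude from K has length 2·area/k ≈ 4.2689.

h_K ≈ 4.269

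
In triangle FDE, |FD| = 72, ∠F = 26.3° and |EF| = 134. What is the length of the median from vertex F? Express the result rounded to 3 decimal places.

100.547

By the law of cosines, |DE|² = |EF|² + |FD|² − 2·|EF|·|FD|·cos F = 5841.4, so |DE| ≈ 76.429.
Median from F: ½√(2·|EF|² + 2·|FD|² − |DE|²) ≈ 100.55.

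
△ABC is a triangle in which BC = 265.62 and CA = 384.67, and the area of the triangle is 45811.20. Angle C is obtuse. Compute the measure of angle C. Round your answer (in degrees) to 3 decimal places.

∠C ≈ 116.271°

From area = ½·BC·CA·sin C, we get sin C = 2·area/(BC·CA) ≈ 0.89671.
Taking the obtuse solution, ∠C ≈ 116.27°.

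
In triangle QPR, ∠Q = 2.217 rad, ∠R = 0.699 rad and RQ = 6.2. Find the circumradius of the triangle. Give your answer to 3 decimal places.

13.859

The third angle is ∠P = π − ∠R − ∠Q = 0.226 rad.
Law of sines: PR = RQ·sin Q/sin P ≈ 22.129.
Law of sines: QP = RQ·sin R/sin P ≈ 17.835.
Circumradius = RQ/(2 sin P) ≈ 13.859.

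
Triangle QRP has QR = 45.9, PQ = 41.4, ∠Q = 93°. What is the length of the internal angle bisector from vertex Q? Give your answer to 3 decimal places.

By the law of cosines, RP² = PQ² + QR² − 2·PQ·QR·cos Q = 4019.7, so RP ≈ 63.401.
The bisector from Q has length 2·PQ·QR·cos(∠Q/2)/(PQ+QR) ≈ 29.967.

t_Q ≈ 29.967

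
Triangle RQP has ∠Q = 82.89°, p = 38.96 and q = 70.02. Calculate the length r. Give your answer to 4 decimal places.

Law of sines: sin P = p·sin Q/q ≈ 0.55213.
Since q ≥ p, only the acute value applies: ∠P ≈ 33.51°.
Then ∠R = 180° − ∠Q − ∠P ≈ 63.60°.
Law of sines gives r = q·sin R/sin Q ≈ 63.202.

63.2018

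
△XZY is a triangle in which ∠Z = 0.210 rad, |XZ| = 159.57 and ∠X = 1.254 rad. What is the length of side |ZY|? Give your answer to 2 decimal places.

The third angle is ∠Y = π − ∠X − ∠Z = 1.678 rad.
Law of sines: |ZY| = |XZ|·sin X/sin Y ≈ 152.5.

152.50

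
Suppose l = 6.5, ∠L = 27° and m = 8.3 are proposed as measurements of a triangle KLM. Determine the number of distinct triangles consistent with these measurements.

m·sin L = 8.3·sin(27°) ≈ 3.768.
Since m sin L < l < m (3.768 < 6.5 < 8.3), two triangles exist.

2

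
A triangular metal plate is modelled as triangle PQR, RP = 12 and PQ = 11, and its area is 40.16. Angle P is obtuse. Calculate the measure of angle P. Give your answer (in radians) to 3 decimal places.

∠P ≈ 2.487 rad

From area = ½·RP·PQ·sin P, we get sin P = 2·area/(RP·PQ) ≈ 0.60848.
Taking the obtuse solution, ∠P ≈ 2.4874 rad.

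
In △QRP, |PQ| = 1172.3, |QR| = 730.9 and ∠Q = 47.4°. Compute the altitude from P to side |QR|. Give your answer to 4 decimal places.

By the law of cosines, |RP|² = |PQ|² + |QR|² − 2·|PQ|·|QR|·cos Q = 7.4856e+05, so |RP| ≈ 865.19.
Area = ½·|PQ|·|QR|·sin Q ≈ 3.1536e+05.
The altitude from P has length 2·area/|QR| ≈ 862.93.

862.9266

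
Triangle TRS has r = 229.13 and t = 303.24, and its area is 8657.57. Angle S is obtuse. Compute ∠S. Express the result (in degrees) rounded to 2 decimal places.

From area = ½·t·r·sin S, we get sin S = 2·area/(t·r) ≈ 0.24921.
Taking the obtuse solution, ∠S ≈ 165.57°.

165.57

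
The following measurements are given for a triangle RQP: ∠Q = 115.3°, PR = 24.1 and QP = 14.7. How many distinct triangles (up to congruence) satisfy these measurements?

1

QP·sin Q = 14.7·sin(115.3°) ≈ 13.29.
Since ∠Q is not acute, a triangle exists only if PR > QP; here PR > QP, so there is exactly one triangle.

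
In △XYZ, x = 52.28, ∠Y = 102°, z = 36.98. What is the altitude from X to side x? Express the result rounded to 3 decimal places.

By the law of cosines, y² = z² + x² − 2·z·x·cos Y = 4904.6, so y ≈ 70.033.
Area = ½·z·x·sin Y ≈ 945.53.
The altitude from X has length 2·area/x ≈ 36.172.

h_X ≈ 36.172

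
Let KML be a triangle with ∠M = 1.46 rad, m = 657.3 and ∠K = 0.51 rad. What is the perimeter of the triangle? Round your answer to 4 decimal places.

perimeter ≈ 1589.5119

The third angle is ∠L = π − ∠K − ∠M = 1.172 rad.
Law of sines: k = m·sin K/sin M ≈ 322.86.
Law of sines: l = m·sin L/sin M ≈ 609.35.
Semiperimeter s = (322.86+657.3+609.35)/2 = 794.76.
Perimeter = 322.86 + 657.3 + 609.35 = 1589.5.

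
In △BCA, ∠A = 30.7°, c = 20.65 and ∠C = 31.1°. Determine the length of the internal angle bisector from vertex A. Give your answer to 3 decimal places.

t_A ≈ 25.110

The third angle is ∠B = 180° − ∠C − ∠A = 118.20°.
Law of sines: b = c·sin B/sin C ≈ 35.233.
Law of sines: a = c·sin A/sin C ≈ 20.411.
The bisector from A has length 2·b·c·cos(∠A/2)/(b+c) ≈ 25.11.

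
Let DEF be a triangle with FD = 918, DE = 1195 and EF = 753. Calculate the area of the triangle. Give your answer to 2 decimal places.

Semiperimeter s = (753 + 918 + 1195)/2 = 1433.
Heron's formula: area = √(1433·680·515·238) ≈ 3.456e+05.

345596.75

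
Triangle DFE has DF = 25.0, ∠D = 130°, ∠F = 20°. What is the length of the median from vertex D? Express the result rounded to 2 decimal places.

9.59

The third angle is ∠E = 180° − ∠D − ∠F = 30.00°.
Law of sines: FE = DF·sin D/sin E ≈ 38.302.
Law of sines: ED = DF·sin F/sin E ≈ 17.101.
Median from D: ½√(2·ED² + 2·DF² − FE²) ≈ 9.5894.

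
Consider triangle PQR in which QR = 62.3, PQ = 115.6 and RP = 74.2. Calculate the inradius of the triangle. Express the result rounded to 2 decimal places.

Semiperimeter s = (62.3 + 74.2 + 115.6)/2 = 126.05.
Heron's formula: area = √(126.05·63.75·51.85·10.45) ≈ 2086.6.
Inradius = area/s = 2086.6/126.05 ≈ 16.554.

16.55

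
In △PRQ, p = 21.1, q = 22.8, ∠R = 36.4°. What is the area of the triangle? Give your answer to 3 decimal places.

142.741

Area = ½·q·p·sin R ≈ 142.74.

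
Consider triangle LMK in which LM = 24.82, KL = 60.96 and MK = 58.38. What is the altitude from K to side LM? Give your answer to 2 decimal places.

h_K ≈ 58.05

Semiperimeter s = (58.38 + 60.96 + 24.82)/2 = 72.08.
Heron's formula: area = √(72.08·13.7·11.12·47.26) ≈ 720.39.
The altitude from K has length 2·area/LM ≈ 58.049.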